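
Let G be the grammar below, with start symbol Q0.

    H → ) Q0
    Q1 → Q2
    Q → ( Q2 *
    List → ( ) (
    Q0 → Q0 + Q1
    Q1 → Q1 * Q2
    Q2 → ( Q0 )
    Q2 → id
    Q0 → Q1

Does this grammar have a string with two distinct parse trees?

Only Q0, Q1, Q2 are reachable from Q0; ignoring the rest: This is a standard precedence ladder (Q0 over Q1 over Q2), with each level left-recursive on its own operator ('+' at Q0, '*' at Q1). That structure is LR(1), hence unambiguous.

Unambiguous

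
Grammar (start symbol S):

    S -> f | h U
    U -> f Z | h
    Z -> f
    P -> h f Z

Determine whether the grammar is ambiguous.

(P is unreachable from S, so its rules don't affect L(S).) Each reachable nonterminal has at most one production per leading terminal, and all productions are right-linear; the derivation is determined token-by-token.

Unambiguous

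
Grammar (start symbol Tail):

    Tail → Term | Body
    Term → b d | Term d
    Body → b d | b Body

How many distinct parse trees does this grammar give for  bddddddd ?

Parse trees for bddddddd:
  [Tail [Term [Term [Term [Term [Term [Term [Term b d] d] d] d] d] d] d]]

1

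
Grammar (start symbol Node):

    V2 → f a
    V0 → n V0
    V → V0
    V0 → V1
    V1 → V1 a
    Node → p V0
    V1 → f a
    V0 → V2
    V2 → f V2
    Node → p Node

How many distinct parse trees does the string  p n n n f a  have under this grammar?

Parse trees for p n n n f a:
  [Node p [V0 n [V0 n [V0 n [V0 [V1 f a]]]]]]
  [Node p [V0 n [V0 n [V0 n [V0 [V2 f a]]]]]]

2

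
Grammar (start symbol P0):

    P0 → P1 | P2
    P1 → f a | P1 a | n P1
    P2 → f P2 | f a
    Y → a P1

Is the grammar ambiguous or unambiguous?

Witness: f a

Derivation 1: P0 ⇒ P1 ⇒ f a
Derivation 2: P0 ⇒ P2 ⇒ f a

Two distinct leftmost derivations for the same string.

Ambiguous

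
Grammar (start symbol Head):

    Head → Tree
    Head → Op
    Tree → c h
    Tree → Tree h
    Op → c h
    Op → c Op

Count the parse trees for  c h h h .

Parse trees for c h h h:
  [Head [Tree [Tree [Tree c h] h] h]]

1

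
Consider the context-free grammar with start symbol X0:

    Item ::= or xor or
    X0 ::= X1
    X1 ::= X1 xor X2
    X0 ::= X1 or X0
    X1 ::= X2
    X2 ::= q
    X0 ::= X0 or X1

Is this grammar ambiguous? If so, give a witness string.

Ambiguous

Witness: q or q

Derivation 1: X0 ⇒ X1 or X0 ⇒ X2 or X0 ⇒ q or X0 ⇒ q or X1 ⇒ q or X2 ⇒ q or q
Derivation 2: X0 ⇒ X0 or X1 ⇒ X1 or X1 ⇒ X2 or X1 ⇒ q or X1 ⇒ q or X2 ⇒ q or q

Two distinct leftmost derivations for the same string.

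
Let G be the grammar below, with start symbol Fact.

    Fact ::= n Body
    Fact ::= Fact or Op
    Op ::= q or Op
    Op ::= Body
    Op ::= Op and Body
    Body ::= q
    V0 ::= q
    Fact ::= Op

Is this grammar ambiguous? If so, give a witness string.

Ambiguous

Witness: q or q

Derivation 1: Fact ⇒ Fact or Op ⇒ Op or Op ⇒ Body or Op ⇒ q or Op ⇒ q or Body ⇒ q or q
Derivation 2: Fact ⇒ Op ⇒ q or Op ⇒ q or Body ⇒ q or q

Two distinct leftmost derivations for the same string.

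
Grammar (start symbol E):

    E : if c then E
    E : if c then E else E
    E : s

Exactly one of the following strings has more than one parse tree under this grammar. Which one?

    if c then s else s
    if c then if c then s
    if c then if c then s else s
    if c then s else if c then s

if c then if c then s else s

if c then s else s: 1 tree
if c then if c then s: 1 tree
if c then if c then s else s: 2 trees
if c then s else if c then s: 1 tree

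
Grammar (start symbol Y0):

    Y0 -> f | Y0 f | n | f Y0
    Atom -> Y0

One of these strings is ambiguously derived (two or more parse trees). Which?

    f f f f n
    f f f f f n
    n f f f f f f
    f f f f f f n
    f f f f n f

f f f f n: 1 tree
f f f f f n: 1 tree
n f f f f f f: 1 tree
f f f f f f n: 1 tree
f f f f n f: 5 trees

f f f f n f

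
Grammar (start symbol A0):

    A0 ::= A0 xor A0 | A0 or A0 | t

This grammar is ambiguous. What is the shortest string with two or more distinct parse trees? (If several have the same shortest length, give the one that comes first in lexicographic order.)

t or t or t

length 1: no string has ≥2 trees
length 3: no string has ≥2 trees
length 5: t or t or t has 2 parse trees

Two derivations of t or t or t:
  A0 ⇒ A0 or A0 ⇒ A0 or A0 or A0 ⇒ t or A0 or A0 ⇒ t or t or A0 ⇒ t or t or t
  A0 ⇒ A0 or A0 ⇒ t or A0 ⇒ t or A0 or A0 ⇒ t or t or A0 ⇒ t or t or t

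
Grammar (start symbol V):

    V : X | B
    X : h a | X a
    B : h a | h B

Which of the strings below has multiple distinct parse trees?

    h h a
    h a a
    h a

h h a: 1 tree
h a a: 1 tree
h a: 2 trees

h a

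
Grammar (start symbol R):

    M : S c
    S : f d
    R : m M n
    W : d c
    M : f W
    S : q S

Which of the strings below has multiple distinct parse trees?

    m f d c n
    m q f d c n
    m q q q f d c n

m f d c n

m f d c n: 2 trees
m q f d c n: 1 tree
m q q q f d c n: 1 tree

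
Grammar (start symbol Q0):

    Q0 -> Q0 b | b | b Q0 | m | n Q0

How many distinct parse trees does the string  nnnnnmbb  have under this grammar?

Parse trees for nnnnnmbb (showing first 6 of 21):
  [Q0 [Q0 [Q0 n [Q0 n [Q0 n [Q0 n [Q0 n [Q0 m]]]]]] b] b]
  [Q0 [Q0 n [Q0 [Q0 n [Q0 n [Q0 n [Q0 n [Q0 m]]]]] b]] b]
  [Q0 [Q0 n [Q0 n [Q0 [Q0 n [Q0 n [Q0 n [Q0 m]]]] b]]] b]
  [Q0 [Q0 n [Q0 n [Q0 n [Q0 [Q0 n [Q0 n [Q0 m]]] b]]]] b]
  [Q0 [Q0 n [Q0 n [Q0 n [Q0 n [Q0 [Q0 n [Q0 m]] b]]]]] b]
  [Q0 [Q0 n [Q0 n [Q0 n [Q0 n [Q0 n [Q0 [Q0 m] b]]]]]] b]

21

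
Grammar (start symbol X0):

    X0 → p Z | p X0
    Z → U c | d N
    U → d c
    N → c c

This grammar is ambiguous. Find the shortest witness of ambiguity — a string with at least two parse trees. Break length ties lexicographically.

p d c c

length 4: p d c c has 2 parse trees

Two derivations of p d c c:
  X0 ⇒ p Z ⇒ p U c ⇒ p d c c
  X0 ⇒ p Z ⇒ p d N ⇒ p d c c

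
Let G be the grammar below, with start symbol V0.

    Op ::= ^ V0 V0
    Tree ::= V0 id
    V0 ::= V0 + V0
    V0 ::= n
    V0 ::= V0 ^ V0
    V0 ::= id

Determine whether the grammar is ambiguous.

Ambiguous

Witness: id + id + id

Derivation 1: V0 ⇒ V0 + V0 ⇒ V0 + V0 + V0 ⇒ id + V0 + V0 ⇒ id + id + V0 ⇒ id + id + id
Derivation 2: V0 ⇒ V0 + V0 ⇒ id + V0 ⇒ id + V0 + V0 ⇒ id + id + V0 ⇒ id + id + id

Two distinct leftmost derivations for the same string.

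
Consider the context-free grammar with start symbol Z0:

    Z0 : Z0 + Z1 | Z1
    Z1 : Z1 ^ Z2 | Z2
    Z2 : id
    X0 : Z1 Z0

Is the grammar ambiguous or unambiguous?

Unambiguous

(X0 is unreachable from Z0, so its rules don't affect L(Z0).) This is a standard precedence ladder (Z0 over Z1 over Z2), with each level left-recursive on its own operator ('+' at Z0, '^' at Z1). That structure is LR(1), hence unambiguous.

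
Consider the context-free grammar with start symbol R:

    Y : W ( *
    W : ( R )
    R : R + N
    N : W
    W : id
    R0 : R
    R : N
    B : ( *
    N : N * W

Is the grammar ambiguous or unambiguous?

(R0, B, Y are unreachable from R, so their rules don't affect L(R).) The grammar is stratified — R handles '+' (left-recursive), N handles '*', W atoms. Each operator has a fixed associativity and precedence level, so every string has one parse.

Unambiguous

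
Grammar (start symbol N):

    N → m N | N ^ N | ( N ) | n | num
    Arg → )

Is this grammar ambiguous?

Ambiguous

Witness: m n ^ n

Derivation 1: N ⇒ m N ⇒ m N ^ N ⇒ m n ^ N ⇒ m n ^ n
Derivation 2: N ⇒ N ^ N ⇒ m N ^ N ⇒ m n ^ N ⇒ m n ^ n

Two distinct leftmost derivations for the same string.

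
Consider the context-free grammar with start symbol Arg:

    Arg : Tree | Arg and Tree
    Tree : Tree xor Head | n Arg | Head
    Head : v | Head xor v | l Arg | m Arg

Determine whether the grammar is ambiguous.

Witness: v xor v

Derivation 1: Arg ⇒ Tree ⇒ Tree xor Head ⇒ Head xor Head ⇒ v xor Head ⇒ v xor v
Derivation 2: Arg ⇒ Tree ⇒ Head ⇒ Head xor v ⇒ v xor v

Two distinct leftmost derivations for the same string.

Ambiguous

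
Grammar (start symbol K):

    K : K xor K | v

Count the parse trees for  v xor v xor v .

Parse trees for v xor v xor v:
  [K [K v] xor [K [K v] xor [K v]]]
  [K [K [K v] xor [K v]] xor [K v]]

2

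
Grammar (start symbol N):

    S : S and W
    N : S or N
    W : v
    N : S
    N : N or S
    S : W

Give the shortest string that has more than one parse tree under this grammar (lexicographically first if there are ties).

v or v

length 1: no string has ≥2 trees
length 3: v or v has 2 parse trees

Two derivations of v or v:
  N ⇒ S or N ⇒ W or N ⇒ v or N ⇒ v or S ⇒ v or W ⇒ v or v
  N ⇒ N or S ⇒ S or S ⇒ W or S ⇒ v or S ⇒ v or W ⇒ v or v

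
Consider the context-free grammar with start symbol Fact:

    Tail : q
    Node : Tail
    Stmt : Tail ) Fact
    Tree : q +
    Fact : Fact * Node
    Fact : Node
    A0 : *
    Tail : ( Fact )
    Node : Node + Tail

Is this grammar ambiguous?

Unambiguous

Only Fact, Node, Tail are reachable from Fact; ignoring the rest: The grammar is stratified — Fact handles '*' (left-recursive), Node handles '+', Tail atoms. Each operator has a fixed associativity and precedence level, so every string has one parse.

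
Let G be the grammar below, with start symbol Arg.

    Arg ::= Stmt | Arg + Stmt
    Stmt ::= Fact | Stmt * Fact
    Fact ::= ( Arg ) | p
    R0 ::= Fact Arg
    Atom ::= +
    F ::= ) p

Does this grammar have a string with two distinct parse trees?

Unambiguous

Only Arg, Stmt, Fact are reachable from Arg; ignoring the rest: Arg → Arg + Stmt | Stmt  ;  Stmt → Stmt * Fact | Fact  — a left-associative chain with Fact at the bottom. Each string factors uniquely by precedence.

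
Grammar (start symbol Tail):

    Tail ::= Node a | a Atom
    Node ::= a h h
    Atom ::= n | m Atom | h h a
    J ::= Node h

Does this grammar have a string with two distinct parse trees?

Witness: a h h a

Derivation 1: Tail ⇒ Node a ⇒ a h h a
Derivation 2: Tail ⇒ a Atom ⇒ a h h a

Two distinct leftmost derivations for the same string.

Ambiguous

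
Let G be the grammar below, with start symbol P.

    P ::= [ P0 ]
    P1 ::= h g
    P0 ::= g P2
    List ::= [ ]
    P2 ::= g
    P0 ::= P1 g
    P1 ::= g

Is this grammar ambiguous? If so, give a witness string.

Witness: [ g g ]

Derivation 1: P ⇒ [ P0 ] ⇒ [ g P2 ] ⇒ [ g g ]
Derivation 2: P ⇒ [ P0 ] ⇒ [ P1 g ] ⇒ [ g g ]

Two distinct leftmost derivations for the same string.

Ambiguous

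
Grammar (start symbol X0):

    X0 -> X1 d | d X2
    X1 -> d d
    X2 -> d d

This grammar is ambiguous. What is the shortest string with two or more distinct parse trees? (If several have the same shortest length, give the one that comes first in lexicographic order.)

length 3: d d d has 2 parse trees

Two derivations of d d d:
  X0 ⇒ X1 d ⇒ d d d
  X0 ⇒ d X2 ⇒ d d d

d d d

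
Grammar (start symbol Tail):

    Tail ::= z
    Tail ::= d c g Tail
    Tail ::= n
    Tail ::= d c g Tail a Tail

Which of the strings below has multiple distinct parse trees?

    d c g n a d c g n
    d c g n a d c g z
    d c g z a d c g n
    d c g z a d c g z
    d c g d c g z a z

d c g d c g z a z

d c g n a d c g n: 1 tree
d c g n a d c g z: 1 tree
d c g z a d c g n: 1 tree
d c g z a d c g z: 1 tree
d c g d c g z a z: 2 trees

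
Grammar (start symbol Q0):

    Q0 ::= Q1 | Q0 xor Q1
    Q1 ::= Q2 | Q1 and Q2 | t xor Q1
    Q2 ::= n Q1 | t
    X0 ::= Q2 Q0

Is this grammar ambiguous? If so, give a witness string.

Ambiguous

Witness: t xor t

Derivation 1: Q0 ⇒ Q1 ⇒ t xor Q1 ⇒ t xor Q2 ⇒ t xor t
Derivation 2: Q0 ⇒ Q0 xor Q1 ⇒ Q1 xor Q1 ⇒ Q2 xor Q1 ⇒ t xor Q1 ⇒ t xor Q2 ⇒ t xor t

Two distinct leftmost derivations for the same string.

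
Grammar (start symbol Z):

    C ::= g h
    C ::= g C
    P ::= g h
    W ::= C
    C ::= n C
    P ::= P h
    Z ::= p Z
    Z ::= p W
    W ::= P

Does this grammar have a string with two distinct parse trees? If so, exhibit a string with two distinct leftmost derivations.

Witness: p g h

Derivation 1: Z ⇒ p W ⇒ p C ⇒ p g h
Derivation 2: Z ⇒ p W ⇒ p P ⇒ p g h

Two distinct leftmost derivations for the same string.

Ambiguous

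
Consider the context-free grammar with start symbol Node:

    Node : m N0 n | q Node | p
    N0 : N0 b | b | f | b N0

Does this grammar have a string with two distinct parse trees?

Witness: m b b n

Derivation 1: Node ⇒ m N0 n ⇒ m N0 b n ⇒ m b b n
Derivation 2: Node ⇒ m N0 n ⇒ m b N0 n ⇒ m b b n

Two distinct leftmost derivations for the same string.

Ambiguous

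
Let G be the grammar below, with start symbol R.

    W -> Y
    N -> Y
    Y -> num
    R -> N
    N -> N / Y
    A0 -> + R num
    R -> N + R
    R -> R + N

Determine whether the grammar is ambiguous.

Witness: num + num

Derivation 1: R ⇒ N + R ⇒ Y + R ⇒ num + R ⇒ num + N ⇒ num + Y ⇒ num + num
Derivation 2: R ⇒ R + N ⇒ N + N ⇒ Y + N ⇒ num + N ⇒ num + Y ⇒ num + num

Two distinct leftmost derivations for the same string.

Ambiguous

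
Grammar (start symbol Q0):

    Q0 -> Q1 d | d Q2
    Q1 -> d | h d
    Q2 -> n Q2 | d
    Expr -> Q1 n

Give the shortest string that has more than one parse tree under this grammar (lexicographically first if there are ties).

length 2: d d has 2 parse trees

Two derivations of d d:
  Q0 ⇒ Q1 d ⇒ d d
  Q0 ⇒ d Q2 ⇒ d d

d d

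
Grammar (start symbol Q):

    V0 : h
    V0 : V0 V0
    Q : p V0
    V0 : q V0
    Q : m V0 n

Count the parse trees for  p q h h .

Parse trees for p q h h:
  [Q p [V0 [V0 q [V0 h]] [V0 h]]]
  [Q p [V0 q [V0 [V0 h] [V0 h]]]]

2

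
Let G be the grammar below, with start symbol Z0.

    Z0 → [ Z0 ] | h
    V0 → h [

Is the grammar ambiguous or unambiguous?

Only Z0 is reachable from Z0; ignoring the rest: L(Z0) is { openⁿ atom closeⁿ : n ≥ 0 }. The bracket depth fixes n, and the derivation is forced at every step.

Unambiguous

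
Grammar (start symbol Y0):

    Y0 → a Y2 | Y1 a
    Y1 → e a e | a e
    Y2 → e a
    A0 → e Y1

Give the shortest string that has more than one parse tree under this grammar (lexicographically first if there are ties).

length 3: a e a has 2 parse trees

Two derivations of a e a:
  Y0 ⇒ a Y2 ⇒ a e a
  Y0 ⇒ Y1 a ⇒ a e a

a e a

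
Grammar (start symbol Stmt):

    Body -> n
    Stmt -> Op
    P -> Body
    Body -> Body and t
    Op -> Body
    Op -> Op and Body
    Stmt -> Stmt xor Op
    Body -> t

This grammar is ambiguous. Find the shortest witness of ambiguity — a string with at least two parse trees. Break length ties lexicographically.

length 1: no string has ≥2 trees
length 3: n and t has 2 parse trees

Two derivations of n and t:
  Stmt ⇒ Op ⇒ Body ⇒ Body and t ⇒ n and t
  Stmt ⇒ Op ⇒ Op and Body ⇒ Body and Body ⇒ n and Body ⇒ n and t

n and t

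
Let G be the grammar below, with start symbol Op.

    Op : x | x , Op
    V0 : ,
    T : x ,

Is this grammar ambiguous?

(V0, T are unreachable from Op, so their rules don't affect L(Op).) Right-recursive list with a separator: after each atom, whether the separator follows determines the rule. One parse per string.

Unambiguous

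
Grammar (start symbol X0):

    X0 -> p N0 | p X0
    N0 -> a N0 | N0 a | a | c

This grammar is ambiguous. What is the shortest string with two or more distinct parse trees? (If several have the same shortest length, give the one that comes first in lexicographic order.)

length 2: no string has ≥2 trees
length 3: p a a has 2 parse trees

Two derivations of p a a:
  X0 ⇒ p N0 ⇒ p a N0 ⇒ p a a
  X0 ⇒ p N0 ⇒ p N0 a ⇒ p a a

p a a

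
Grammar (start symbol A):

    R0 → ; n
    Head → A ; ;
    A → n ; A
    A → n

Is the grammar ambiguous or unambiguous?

Unambiguous

(Head, R0 are unreachable from A, so their rules don't affect L(A).) Right-recursive list with a separator: after each atom, whether the separator follows determines the rule. One parse per string.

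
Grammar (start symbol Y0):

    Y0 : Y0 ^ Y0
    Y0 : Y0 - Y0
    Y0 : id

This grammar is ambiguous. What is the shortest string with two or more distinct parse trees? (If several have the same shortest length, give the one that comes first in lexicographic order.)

id - id - id

length 1: no string has ≥2 trees
length 3: no string has ≥2 trees
length 5: id - id - id has 2 parse trees

Two derivations of id - id - id:
  Y0 ⇒ Y0 - Y0 ⇒ Y0 - Y0 - Y0 ⇒ id - Y0 - Y0 ⇒ id - id - Y0 ⇒ id - id - id
  Y0 ⇒ Y0 - Y0 ⇒ id - Y0 ⇒ id - Y0 - Y0 ⇒ id - id - Y0 ⇒ id - id - id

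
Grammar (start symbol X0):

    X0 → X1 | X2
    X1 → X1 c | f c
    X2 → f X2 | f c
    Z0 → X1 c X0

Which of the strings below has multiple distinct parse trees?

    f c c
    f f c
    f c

f c c: 1 tree
f f c: 1 tree
f c: 2 trees

f c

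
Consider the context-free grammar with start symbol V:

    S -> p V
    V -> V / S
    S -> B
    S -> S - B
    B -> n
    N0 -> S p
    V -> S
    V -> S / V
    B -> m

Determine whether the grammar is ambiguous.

Witness: m / m

Derivation 1: V ⇒ V / S ⇒ S / S ⇒ B / S ⇒ m / S ⇒ m / B ⇒ m / m
Derivation 2: V ⇒ S / V ⇒ B / V ⇒ m / V ⇒ m / S ⇒ m / B ⇒ m / m

Two distinct leftmost derivations for the same string.

Ambiguous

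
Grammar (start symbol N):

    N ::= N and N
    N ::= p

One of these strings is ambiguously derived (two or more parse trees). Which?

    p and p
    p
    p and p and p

p and p: 1 tree
p: 1 tree
p and p and p: 2 trees

p and p and p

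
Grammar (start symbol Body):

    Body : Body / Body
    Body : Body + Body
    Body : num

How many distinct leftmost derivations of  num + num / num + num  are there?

5

Parse trees for num + num / num + num:
  [Body [Body [Body num] + [Body num]] / [Body [Body num] + [Body num]]]
  [Body [Body num] + [Body [Body num] / [Body [Body num] + [Body num]]]]
  [Body [Body num] + [Body [Body [Body num] / [Body num]] + [Body num]]]
  [Body [Body [Body [Body num] + [Body num]] / [Body num]] + [Body num]]
  [Body [Body [Body num] + [Body [Body num] / [Body num]]] + [Body num]]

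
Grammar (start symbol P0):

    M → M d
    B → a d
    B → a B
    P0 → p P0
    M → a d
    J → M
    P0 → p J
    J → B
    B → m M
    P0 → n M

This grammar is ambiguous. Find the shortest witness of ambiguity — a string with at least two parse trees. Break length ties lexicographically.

length 3: p a d has 2 parse trees

Two derivations of p a d:
  P0 ⇒ p J ⇒ p M ⇒ p a d
  P0 ⇒ p J ⇒ p B ⇒ p a d

p a d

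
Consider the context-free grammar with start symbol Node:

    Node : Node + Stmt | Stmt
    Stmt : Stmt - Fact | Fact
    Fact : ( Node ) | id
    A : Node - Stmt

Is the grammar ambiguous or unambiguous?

Only Node, Stmt, Fact are reachable from Node; ignoring the rest: The grammar is stratified — Node handles '+' (left-recursive), Stmt handles '-', Fact atoms. Each operator has a fixed associativity and precedence level, so every string has one parse.

Unambiguous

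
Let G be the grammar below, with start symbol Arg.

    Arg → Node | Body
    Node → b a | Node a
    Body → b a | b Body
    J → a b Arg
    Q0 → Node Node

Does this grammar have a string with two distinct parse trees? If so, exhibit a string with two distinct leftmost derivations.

Ambiguous

Witness: b a

Derivation 1: Arg ⇒ Node ⇒ b a
Derivation 2: Arg ⇒ Body ⇒ b a

Two distinct leftmost derivations for the same string.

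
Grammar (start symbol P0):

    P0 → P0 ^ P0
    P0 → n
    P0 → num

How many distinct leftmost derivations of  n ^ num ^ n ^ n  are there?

5

Parse trees for n ^ num ^ n ^ n:
  [P0 [P0 n] ^ [P0 [P0 num] ^ [P0 [P0 n] ^ [P0 n]]]]
  [P0 [P0 n] ^ [P0 [P0 [P0 num] ^ [P0 n]] ^ [P0 n]]]
  [P0 [P0 [P0 n] ^ [P0 num]] ^ [P0 [P0 n] ^ [P0 n]]]
  [P0 [P0 [P0 n] ^ [P0 [P0 num] ^ [P0 n]]] ^ [P0 n]]
  [P0 [P0 [P0 [P0 n] ^ [P0 num]] ^ [P0 n]] ^ [P0 n]]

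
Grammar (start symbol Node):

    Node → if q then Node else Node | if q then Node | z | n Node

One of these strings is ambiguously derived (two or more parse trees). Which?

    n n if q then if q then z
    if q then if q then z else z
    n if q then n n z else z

n n if q then if q then z: 1 tree
if q then if q then z else z: 2 trees
n if q then n n z else z: 1 tree

if q then if q then z else z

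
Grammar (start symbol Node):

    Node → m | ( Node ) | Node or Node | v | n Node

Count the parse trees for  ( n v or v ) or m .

2

Parse trees for ( n v or v ) or m:
  [Node [Node ( [Node [Node n [Node v]] or [Node v]] )] or [Node m]]
  [Node [Node ( [Node n [Node [Node v] or [Node v]]] )] or [Node m]]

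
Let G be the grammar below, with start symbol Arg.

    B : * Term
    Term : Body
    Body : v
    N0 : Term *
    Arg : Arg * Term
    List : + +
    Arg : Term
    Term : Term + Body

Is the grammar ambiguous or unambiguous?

Unambiguous

Only Arg, Term, Body are reachable from Arg; ignoring the rest: This is a standard precedence ladder (Arg over Term over Body), with each level left-recursive on its own operator ('*' at Arg, '+' at Term). That structure is LR(1), hence unambiguous.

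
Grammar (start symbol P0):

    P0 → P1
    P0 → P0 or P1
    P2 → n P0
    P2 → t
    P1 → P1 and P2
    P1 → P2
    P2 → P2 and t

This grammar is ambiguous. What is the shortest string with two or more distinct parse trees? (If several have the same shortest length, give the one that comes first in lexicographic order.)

length 1: no string has ≥2 trees
length 2: no string has ≥2 trees
length 3: t and t has 2 parse trees

Two derivations of t and t:
  P0 ⇒ P1 ⇒ P1 and P2 ⇒ P2 and P2 ⇒ t and P2 ⇒ t and t
  P0 ⇒ P1 ⇒ P2 ⇒ P2 and t ⇒ t and t

t and t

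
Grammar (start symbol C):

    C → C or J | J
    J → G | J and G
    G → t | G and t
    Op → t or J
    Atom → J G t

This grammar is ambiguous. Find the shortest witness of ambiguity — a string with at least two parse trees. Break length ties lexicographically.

length 1: no string has ≥2 trees
length 3: t and t has 2 parse trees

Two derivations of t and t:
  C ⇒ J ⇒ G ⇒ G and t ⇒ t and t
  C ⇒ J ⇒ J and G ⇒ G and G ⇒ t and G ⇒ t and t

t and t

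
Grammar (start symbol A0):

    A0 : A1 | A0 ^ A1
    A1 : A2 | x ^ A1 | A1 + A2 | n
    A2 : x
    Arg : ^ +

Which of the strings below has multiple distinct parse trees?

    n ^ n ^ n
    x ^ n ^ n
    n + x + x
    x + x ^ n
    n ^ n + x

n ^ n ^ n: 1 tree
x ^ n ^ n: 2 trees
n + x + x: 1 tree
x + x ^ n: 1 tree
n ^ n + x: 1 tree

x ^ n ^ n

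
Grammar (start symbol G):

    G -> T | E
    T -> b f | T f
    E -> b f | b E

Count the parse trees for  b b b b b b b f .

Parse trees for b b b b b b b f:
  [G [E b [E b [E b [E b [E b [E b [E b f]]]]]]]]

1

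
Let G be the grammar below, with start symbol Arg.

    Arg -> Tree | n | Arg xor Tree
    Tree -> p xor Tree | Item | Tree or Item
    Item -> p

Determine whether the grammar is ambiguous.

Ambiguous

Witness: p xor p

Derivation 1: Arg ⇒ Tree ⇒ p xor Tree ⇒ p xor Item ⇒ p xor p
Derivation 2: Arg ⇒ Arg xor Tree ⇒ Tree xor Tree ⇒ Item xor Tree ⇒ p xor Tree ⇒ p xor Item ⇒ p xor p

Two distinct leftmost derivations for the same string.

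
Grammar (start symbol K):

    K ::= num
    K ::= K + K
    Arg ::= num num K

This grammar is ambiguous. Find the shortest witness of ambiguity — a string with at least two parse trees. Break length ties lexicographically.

length 1: no string has ≥2 trees
length 3: no string has ≥2 trees
length 5: num + num + num has 2 parse trees

Two derivations of num + num + num:
  K ⇒ K + K ⇒ num + K ⇒ num + K + K ⇒ num + num + K ⇒ num + num + num
  K ⇒ K + K ⇒ K + K + K ⇒ num + K + K ⇒ num + num + K ⇒ num + num + num

num + num + num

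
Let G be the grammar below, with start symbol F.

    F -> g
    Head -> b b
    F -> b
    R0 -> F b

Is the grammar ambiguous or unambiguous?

(Head, R0 are unreachable from F, so their rules don't affect L(F).) The reachable rules are right-linear with at most one rule per (nonterminal, next-terminal) pair. Each input token forces the next rule, so parsing is deterministic.

Unambiguous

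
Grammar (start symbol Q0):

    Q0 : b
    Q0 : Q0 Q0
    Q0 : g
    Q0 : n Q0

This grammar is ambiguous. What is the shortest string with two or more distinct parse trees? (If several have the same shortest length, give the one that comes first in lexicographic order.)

b b b

length 1: no string has ≥2 trees
length 2: no string has ≥2 trees
length 3: b b b has 2 parse trees

Two derivations of b b b:
  Q0 ⇒ Q0 Q0 ⇒ b Q0 ⇒ b Q0 Q0 ⇒ b b Q0 ⇒ b b b
  Q0 ⇒ Q0 Q0 ⇒ Q0 Q0 Q0 ⇒ b Q0 Q0 ⇒ b b Q0 ⇒ b b b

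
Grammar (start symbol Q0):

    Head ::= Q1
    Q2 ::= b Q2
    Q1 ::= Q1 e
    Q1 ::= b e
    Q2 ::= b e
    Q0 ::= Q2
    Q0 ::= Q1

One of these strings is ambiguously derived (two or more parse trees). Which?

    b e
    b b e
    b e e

b e: 2 trees
b b e: 1 tree
b e e: 1 tree

b e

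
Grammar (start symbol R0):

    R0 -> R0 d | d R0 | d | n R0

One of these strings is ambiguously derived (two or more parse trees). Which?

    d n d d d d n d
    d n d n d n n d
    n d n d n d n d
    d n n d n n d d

d n n d n n d d

d n d d d d n d: 1 tree
d n d n d n n d: 1 tree
n d n d n d n d: 1 tree
d n n d n n d d: 8 trees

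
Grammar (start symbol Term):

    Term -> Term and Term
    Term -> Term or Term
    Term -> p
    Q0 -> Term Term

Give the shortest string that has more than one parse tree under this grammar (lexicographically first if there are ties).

length 1: no string has ≥2 trees
length 3: no string has ≥2 trees
length 5: p and p and p has 2 parse trees

Two derivations of p and p and p:
  Term ⇒ Term and Term ⇒ Term and Term and Term ⇒ p and Term and Term ⇒ p and p and Term ⇒ p and p and p
  Term ⇒ Term and Term ⇒ p and Term ⇒ p and Term and Term ⇒ p and p and Term ⇒ p and p and p

p and p and p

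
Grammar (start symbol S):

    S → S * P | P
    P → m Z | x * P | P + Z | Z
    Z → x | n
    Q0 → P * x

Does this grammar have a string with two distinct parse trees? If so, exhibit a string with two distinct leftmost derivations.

Witness: x * n

Derivation 1: S ⇒ S * P ⇒ P * P ⇒ Z * P ⇒ x * P ⇒ x * Z ⇒ x * n
Derivation 2: S ⇒ P ⇒ x * P ⇒ x * Z ⇒ x * n

Two distinct leftmost derivations for the same string.

Ambiguous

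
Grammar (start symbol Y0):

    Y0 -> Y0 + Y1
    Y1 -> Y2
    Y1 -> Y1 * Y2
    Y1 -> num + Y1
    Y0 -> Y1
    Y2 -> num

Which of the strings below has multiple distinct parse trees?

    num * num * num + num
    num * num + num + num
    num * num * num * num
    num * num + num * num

num * num * num + num: 1 tree
num * num + num + num: 2 trees
num * num * num * num: 1 tree
num * num + num * num: 1 tree

num * num + num + num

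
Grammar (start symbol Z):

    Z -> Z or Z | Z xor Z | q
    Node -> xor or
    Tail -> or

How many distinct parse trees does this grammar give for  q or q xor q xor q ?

5

Parse trees for q or q xor q xor q:
  [Z [Z q] or [Z [Z q] xor [Z [Z q] xor [Z q]]]]
  [Z [Z q] or [Z [Z [Z q] xor [Z q]] xor [Z q]]]
  [Z [Z [Z q] or [Z q]] xor [Z [Z q] xor [Z q]]]
  [Z [Z [Z q] or [Z [Z q] xor [Z q]]] xor [Z q]]
  [Z [Z [Z [Z q] or [Z q]] xor [Z q]] xor [Z q]]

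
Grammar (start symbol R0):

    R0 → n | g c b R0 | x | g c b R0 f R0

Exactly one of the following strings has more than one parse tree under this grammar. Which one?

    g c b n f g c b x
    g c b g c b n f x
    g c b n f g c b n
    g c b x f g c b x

g c b g c b n f x

g c b n f g c b x: 1 tree
g c b g c b n f x: 2 trees
g c b n f g c b n: 1 tree
g c b x f g c b x: 1 tree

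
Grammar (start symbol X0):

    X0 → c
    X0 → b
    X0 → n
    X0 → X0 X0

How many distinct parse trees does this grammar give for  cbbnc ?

14

Parse trees for cbbnc (showing first 6 of 14):
  [X0 [X0 c] [X0 [X0 b] [X0 [X0 b] [X0 [X0 n] [X0 c]]]]]
  [X0 [X0 c] [X0 [X0 b] [X0 [X0 [X0 b] [X0 n]] [X0 c]]]]
  [X0 [X0 c] [X0 [X0 [X0 b] [X0 b]] [X0 [X0 n] [X0 c]]]]
  [X0 [X0 c] [X0 [X0 [X0 b] [X0 [X0 b] [X0 n]]] [X0 c]]]
  [X0 [X0 c] [X0 [X0 [X0 [X0 b] [X0 b]] [X0 n]] [X0 c]]]
  [X0 [X0 [X0 c] [X0 b]] [X0 [X0 b] [X0 [X0 n] [X0 c]]]]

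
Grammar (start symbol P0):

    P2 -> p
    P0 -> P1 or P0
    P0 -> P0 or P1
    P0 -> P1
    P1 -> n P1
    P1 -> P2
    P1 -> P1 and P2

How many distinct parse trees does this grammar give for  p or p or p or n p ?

Parse trees for p or p or p or n p:
  [P0 [P1 [P2 p]] or [P0 [P1 [P2 p]] or [P0 [P1 [P2 p]] or [P0 [P1 n [P1 [P2 p]]]]]]]
  [P0 [P1 [P2 p]] or [P0 [P1 [P2 p]] or [P0 [P0 [P1 [P2 p]]] or [P1 n [P1 [P2 p]]]]]]
  [P0 [P1 [P2 p]] or [P0 [P0 [P1 [P2 p]] or [P0 [P1 [P2 p]]]] or [P1 n [P1 [P2 p]]]]]
  [P0 [P1 [P2 p]] or [P0 [P0 [P0 [P1 [P2 p]]] or [P1 [P2 p]]] or [P1 n [P1 [P2 p]]]]]
  [P0 [P0 [P1 [P2 p]] or [P0 [P1 [P2 p]] or [P0 [P1 [P2 p]]]]] or [P1 n [P1 [P2 p]]]]
  [P0 [P0 [P1 [P2 p]] or [P0 [P0 [P1 [P2 p]]] or [P1 [P2 p]]]] or [P1 n [P1 [P2 p]]]]
  [P0 [P0 [P0 [P1 [P2 p]] or [P0 [P1 [P2 p]]]] or [P1 [P2 p]]] or [P1 n [P1 [P2 p]]]]
  [P0 [P0 [P0 [P0 [P1 [P2 p]]] or [P1 [P2 p]]] or [P1 [P2 p]]] or [P1 n [P1 [P2 p]]]]

8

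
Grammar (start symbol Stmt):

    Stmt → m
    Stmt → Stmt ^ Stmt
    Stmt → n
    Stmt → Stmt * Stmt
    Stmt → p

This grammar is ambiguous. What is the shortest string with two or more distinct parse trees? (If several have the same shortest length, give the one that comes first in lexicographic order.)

m * m * m

length 1: no string has ≥2 trees
length 3: no string has ≥2 trees
length 5: m * m * m has 2 parse trees

Two derivations of m * m * m:
  Stmt ⇒ Stmt * Stmt ⇒ m * Stmt ⇒ m * Stmt * Stmt ⇒ m * m * Stmt ⇒ m * m * m
  Stmt ⇒ Stmt * Stmt ⇒ Stmt * Stmt * Stmt ⇒ m * Stmt * Stmt ⇒ m * m * Stmt ⇒ m * m * m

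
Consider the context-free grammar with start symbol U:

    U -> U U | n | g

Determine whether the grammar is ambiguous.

Ambiguous

Witness: g g g

Derivation 1: U ⇒ U U ⇒ U U U ⇒ g U U ⇒ g g U ⇒ g g g
Derivation 2: U ⇒ U U ⇒ g U ⇒ g U U ⇒ g g U ⇒ g g g

Two distinct leftmost derivations for the same string.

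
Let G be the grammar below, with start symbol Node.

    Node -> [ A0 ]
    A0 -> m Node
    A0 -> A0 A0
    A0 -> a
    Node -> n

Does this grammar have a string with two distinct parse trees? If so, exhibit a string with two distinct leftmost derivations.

Ambiguous

Witness: [ a a a ]

Derivation 1: Node ⇒ [ A0 ] ⇒ [ A0 A0 ] ⇒ [ A0 A0 A0 ] ⇒ [ a A0 A0 ] ⇒ [ a a A0 ] ⇒ [ a a a ]
Derivation 2: Node ⇒ [ A0 ] ⇒ [ A0 A0 ] ⇒ [ a A0 ] ⇒ [ a A0 A0 ] ⇒ [ a a A0 ] ⇒ [ a a a ]

Two distinct leftmost derivations for the same string.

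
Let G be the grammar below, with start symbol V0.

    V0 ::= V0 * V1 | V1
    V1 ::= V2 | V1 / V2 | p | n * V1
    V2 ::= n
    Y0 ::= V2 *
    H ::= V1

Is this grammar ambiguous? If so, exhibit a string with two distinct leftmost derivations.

Ambiguous

Witness: n * n

Derivation 1: V0 ⇒ V0 * V1 ⇒ V1 * V1 ⇒ V2 * V1 ⇒ n * V1 ⇒ n * V2 ⇒ n * n
Derivation 2: V0 ⇒ V1 ⇒ n * V1 ⇒ n * V2 ⇒ n * n

Two distinct leftmost derivations for the same string.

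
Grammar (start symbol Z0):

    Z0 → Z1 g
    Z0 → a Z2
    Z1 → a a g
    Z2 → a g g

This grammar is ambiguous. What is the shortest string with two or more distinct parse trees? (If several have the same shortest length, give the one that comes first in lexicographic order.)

length 4: a a g g has 2 parse trees

Two derivations of a a g g:
  Z0 ⇒ Z1 g ⇒ a a g g
  Z0 ⇒ a Z2 ⇒ a a g g

a a g g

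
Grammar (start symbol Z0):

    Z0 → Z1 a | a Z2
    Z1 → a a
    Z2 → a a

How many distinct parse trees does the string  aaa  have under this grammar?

Parse trees for aaa:
  [Z0 [Z1 a a] a]
  [Z0 a [Z2 a a]]

2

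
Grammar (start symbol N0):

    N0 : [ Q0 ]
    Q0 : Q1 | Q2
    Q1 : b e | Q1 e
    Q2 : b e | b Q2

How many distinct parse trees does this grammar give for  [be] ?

Parse trees for [be]:
  [N0 [ [Q0 [Q1 b e]] ]]
  [N0 [ [Q0 [Q2 b e]] ]]

2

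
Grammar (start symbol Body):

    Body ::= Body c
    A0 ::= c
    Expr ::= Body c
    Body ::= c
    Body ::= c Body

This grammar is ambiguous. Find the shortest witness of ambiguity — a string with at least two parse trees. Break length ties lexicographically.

length 1: no string has ≥2 trees
length 2: c c has 2 parse trees

Two derivations of c c:
  Body ⇒ Body c ⇒ c c
  Body ⇒ c Body ⇒ c c

c c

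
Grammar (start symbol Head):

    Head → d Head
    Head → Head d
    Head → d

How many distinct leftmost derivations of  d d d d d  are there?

Parse trees for d d d d d (showing first 6 of 16):
  [Head d [Head d [Head d [Head d [Head d]]]]]
  [Head d [Head d [Head d [Head [Head d] d]]]]
  [Head d [Head d [Head [Head d [Head d]] d]]]
  [Head d [Head d [Head [Head [Head d] d] d]]]
  [Head d [Head [Head d [Head d [Head d]]] d]]
  [Head d [Head [Head d [Head [Head d] d]] d]]

16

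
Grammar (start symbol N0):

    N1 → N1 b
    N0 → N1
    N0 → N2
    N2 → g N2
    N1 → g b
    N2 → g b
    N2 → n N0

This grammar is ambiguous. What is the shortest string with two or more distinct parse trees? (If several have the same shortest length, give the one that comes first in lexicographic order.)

g b

length 2: g b has 2 parse trees

Two derivations of g b:
  N0 ⇒ N1 ⇒ g b
  N0 ⇒ N2 ⇒ g b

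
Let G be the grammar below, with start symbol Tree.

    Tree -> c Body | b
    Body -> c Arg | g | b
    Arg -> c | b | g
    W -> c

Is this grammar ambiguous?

Unambiguous

(W is unreachable from Tree, so its rules don't affect L(Tree).) Each reachable nonterminal has at most one production per leading terminal, and all productions are right-linear; the derivation is determined token-by-token.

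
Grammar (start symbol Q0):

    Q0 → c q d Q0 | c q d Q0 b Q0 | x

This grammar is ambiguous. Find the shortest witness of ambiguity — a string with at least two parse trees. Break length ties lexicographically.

length 1: no string has ≥2 trees
length 4: no string has ≥2 trees
length 6: no string has ≥2 trees
length 7: no string has ≥2 trees
length 9: c q d c q d x b x has 2 parse trees

Two derivations of c q d c q d x b x:
  Q0 ⇒ c q d Q0 ⇒ c q d c q d Q0 b Q0 ⇒ c q d c q d x b Q0 ⇒ c q d c q d x b x
  Q0 ⇒ c q d Q0 b Q0 ⇒ c q d c q d Q0 b Q0 ⇒ c q d c q d x b Q0 ⇒ c q d c q d x b x

c q d c q d x b x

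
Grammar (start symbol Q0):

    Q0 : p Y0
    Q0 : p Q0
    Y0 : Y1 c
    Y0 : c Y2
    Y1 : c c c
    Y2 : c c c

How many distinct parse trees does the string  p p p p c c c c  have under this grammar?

2

Parse trees for p p p p c c c c:
  [Q0 p [Q0 p [Q0 p [Q0 p [Y0 [Y1 c c c] c]]]]]
  [Q0 p [Q0 p [Q0 p [Q0 p [Y0 c [Y2 c c c]]]]]]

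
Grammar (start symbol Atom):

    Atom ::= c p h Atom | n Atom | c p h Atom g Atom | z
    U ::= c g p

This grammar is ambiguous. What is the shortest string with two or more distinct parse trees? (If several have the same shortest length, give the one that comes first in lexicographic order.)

length 1: no string has ≥2 trees
length 2: no string has ≥2 trees
length 3: no string has ≥2 trees
length 4: no string has ≥2 trees
length 5: no string has ≥2 trees
length 6: no string has ≥2 trees
length 7: no string has ≥2 trees
length 8: no string has ≥2 trees
length 9: c p h c p h z g z has 2 parse trees

Two derivations of c p h c p h z g z:
  Atom ⇒ c p h Atom ⇒ c p h c p h Atom g Atom ⇒ c p h c p h z g Atom ⇒ c p h c p h z g z
  Atom ⇒ c p h Atom g Atom ⇒ c p h c p h Atom g Atom ⇒ c p h c p h z g Atom ⇒ c p h c p h z g z

c p h c p h z g z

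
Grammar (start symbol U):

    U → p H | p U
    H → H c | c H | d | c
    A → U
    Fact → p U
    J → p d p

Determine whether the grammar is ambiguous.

Ambiguous

Witness: p c c

Derivation 1: U ⇒ p H ⇒ p H c ⇒ p c c
Derivation 2: U ⇒ p H ⇒ p c H ⇒ p c c

Two distinct leftmost derivations for the same string.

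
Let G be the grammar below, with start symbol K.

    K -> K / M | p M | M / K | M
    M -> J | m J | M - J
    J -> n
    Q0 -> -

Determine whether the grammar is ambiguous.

Witness: n / n

Derivation 1: K ⇒ K / M ⇒ M / M ⇒ J / M ⇒ n / M ⇒ n / J ⇒ n / n
Derivation 2: K ⇒ M / K ⇒ J / K ⇒ n / K ⇒ n / M ⇒ n / J ⇒ n / n

Two distinct leftmost derivations for the same string.

Ambiguous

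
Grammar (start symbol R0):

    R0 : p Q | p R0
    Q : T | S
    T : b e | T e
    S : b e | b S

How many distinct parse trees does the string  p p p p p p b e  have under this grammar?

2

Parse trees for p p p p p p b e:
  [R0 p [R0 p [R0 p [R0 p [R0 p [R0 p [Q [T b e]]]]]]]]
  [R0 p [R0 p [R0 p [R0 p [R0 p [R0 p [Q [S b e]]]]]]]]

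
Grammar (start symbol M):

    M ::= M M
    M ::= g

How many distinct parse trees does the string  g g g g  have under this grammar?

5

Parse trees for g g g g:
  [M [M g] [M [M g] [M [M g] [M g]]]]
  [M [M g] [M [M [M g] [M g]] [M g]]]
  [M [M [M g] [M g]] [M [M g] [M g]]]
  [M [M [M g] [M [M g] [M g]]] [M g]]
  [M [M [M [M g] [M g]] [M g]] [M g]]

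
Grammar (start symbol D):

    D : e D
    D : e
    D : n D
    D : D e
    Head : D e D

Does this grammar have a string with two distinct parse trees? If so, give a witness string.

Witness: e e

Derivation 1: D ⇒ e D ⇒ e e
Derivation 2: D ⇒ D e ⇒ e e

Two distinct leftmost derivations for the same string.

Ambiguous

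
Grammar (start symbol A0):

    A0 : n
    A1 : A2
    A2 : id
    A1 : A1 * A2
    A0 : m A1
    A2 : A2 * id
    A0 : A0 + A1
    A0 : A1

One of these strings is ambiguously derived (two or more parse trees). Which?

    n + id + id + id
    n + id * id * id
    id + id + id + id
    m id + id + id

n + id + id + id: 1 tree
n + id * id * id: 4 trees
id + id + id + id: 1 tree
m id + id + id: 1 tree

n + id * id * id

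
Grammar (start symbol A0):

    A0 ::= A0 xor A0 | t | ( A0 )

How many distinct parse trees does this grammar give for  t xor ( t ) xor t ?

2

Parse trees for t xor ( t ) xor t:
  [A0 [A0 t] xor [A0 [A0 ( [A0 t] )] xor [A0 t]]]
  [A0 [A0 [A0 t] xor [A0 ( [A0 t] )]] xor [A0 t]]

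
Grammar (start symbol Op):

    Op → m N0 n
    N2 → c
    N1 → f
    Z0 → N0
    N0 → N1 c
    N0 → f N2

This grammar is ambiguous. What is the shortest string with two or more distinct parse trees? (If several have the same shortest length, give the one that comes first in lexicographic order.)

m f c n

length 4: m f c n has 2 parse trees

Two derivations of m f c n:
  Op ⇒ m N0 n ⇒ m N1 c n ⇒ m f c n
  Op ⇒ m N0 n ⇒ m f N2 n ⇒ m f c n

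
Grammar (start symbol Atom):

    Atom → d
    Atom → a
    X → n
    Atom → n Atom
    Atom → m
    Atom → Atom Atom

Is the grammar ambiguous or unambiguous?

Witness: a a a

Derivation 1: Atom ⇒ Atom Atom ⇒ a Atom ⇒ a Atom Atom ⇒ a a Atom ⇒ a a a
Derivation 2: Atom ⇒ Atom Atom ⇒ Atom Atom Atom ⇒ a Atom Atom ⇒ a a Atom ⇒ a a a

Two distinct leftmost derivations for the same string.

Ambiguous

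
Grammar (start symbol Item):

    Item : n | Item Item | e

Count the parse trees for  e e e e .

Parse trees for e e e e:
  [Item [Item e] [Item [Item e] [Item [Item e] [Item e]]]]
  [Item [Item e] [Item [Item [Item e] [Item e]] [Item e]]]
  [Item [Item [Item e] [Item e]] [Item [Item e] [Item e]]]
  [Item [Item [Item e] [Item [Item e] [Item e]]] [Item e]]
  [Item [Item [Item [Item e] [Item e]] [Item e]] [Item e]]

5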